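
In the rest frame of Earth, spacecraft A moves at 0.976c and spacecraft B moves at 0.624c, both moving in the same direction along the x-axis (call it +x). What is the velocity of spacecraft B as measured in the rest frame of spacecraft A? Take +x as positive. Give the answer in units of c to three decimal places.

-0.900c

β_A = 0.976, β_B = 0.624.
Transform to A's frame with the inverse velocity-addition law: u' = (u − v)/(1 − uv/c²), taking u = β_B and v = β_A.
u' = (0.624 − 0.976) / (1 − (0.976)(0.624)) = -0.3520/0.3910 = -0.9003.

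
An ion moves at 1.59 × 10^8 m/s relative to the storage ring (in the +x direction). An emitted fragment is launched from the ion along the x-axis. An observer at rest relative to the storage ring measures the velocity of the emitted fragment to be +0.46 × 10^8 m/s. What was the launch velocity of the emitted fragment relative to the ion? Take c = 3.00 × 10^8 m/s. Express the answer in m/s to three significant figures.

v = 0.530c, u = 0.153c.
Invert the composition law: u' = (u − v)/(1 − uv/c²).
u' = (0.153 − 0.530) / (1 − (0.153)(0.530)) = -0.3767/0.9187 = -0.4100.
u' = -0.4100 × 3.00 × 10^8 m/s.

-1.23 × 10^8 m/s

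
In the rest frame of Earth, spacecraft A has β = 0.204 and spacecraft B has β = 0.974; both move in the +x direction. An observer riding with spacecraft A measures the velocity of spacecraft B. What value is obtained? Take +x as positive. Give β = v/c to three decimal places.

β = +0.961

β_A = 0.204, β_B = 0.974.
Transform to A's frame with the inverse velocity-addition law: u' = (u − v)/(1 − uv/c²), taking u = β_B and v = β_A.
u' = (0.974 − 0.204) / (1 − (0.204)(0.974)) = 0.7700/0.8013 = 0.9609.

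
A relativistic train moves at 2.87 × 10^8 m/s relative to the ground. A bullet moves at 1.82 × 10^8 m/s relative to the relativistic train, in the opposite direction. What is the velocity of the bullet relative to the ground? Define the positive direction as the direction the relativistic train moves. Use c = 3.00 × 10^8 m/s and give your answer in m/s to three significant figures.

+2.50 × 10^8 m/s

In units of c (dividing by 3.00 × 10^8 m/s): v = 0.957, u' = -0.607.
u = (u' + v)/(1 + u'v/c²):
u = (-0.607 + 0.957) / (1 + (-0.607)·0.957) = 0.3500/0.4196 = 0.8341
Converting back: u = 0.8341 × 3.00 × 10^8 m/s.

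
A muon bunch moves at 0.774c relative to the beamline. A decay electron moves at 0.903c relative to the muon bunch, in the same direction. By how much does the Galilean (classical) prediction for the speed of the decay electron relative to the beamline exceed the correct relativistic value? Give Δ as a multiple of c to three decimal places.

Galilean: u_cl = 0.903 + 0.774 = 1.6770.
Relativistic: u_rel = (0.903 + 0.774) / (1 + 0.903·0.774) = 1.6770/1.6989 = 0.9871.
Δ = 1.6770 − 0.9871 = 0.6899.
(The classical prediction exceeds c; the relativistic result does not.)

Δ = 0.690c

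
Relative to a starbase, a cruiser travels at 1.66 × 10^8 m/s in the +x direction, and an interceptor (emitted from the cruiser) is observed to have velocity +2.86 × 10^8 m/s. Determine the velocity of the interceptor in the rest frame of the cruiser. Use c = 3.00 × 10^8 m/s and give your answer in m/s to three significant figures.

v = 0.553c, u = 0.953c.
Invert the composition law: u' = (u − v)/(1 − uv/c²).
u' = (0.953 − 0.553) / (1 − (0.953)(0.553)) = 0.4000/0.4725 = 0.8466.
u' = 0.8466 × 3.00 × 10^8 m/s.

+2.54 × 10^8 m/s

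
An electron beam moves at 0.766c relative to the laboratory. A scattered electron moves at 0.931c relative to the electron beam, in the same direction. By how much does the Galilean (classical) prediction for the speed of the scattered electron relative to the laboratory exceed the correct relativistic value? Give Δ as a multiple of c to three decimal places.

Galilean: u_cl = 0.931 + 0.766 = 1.6970.
Relativistic: u_rel = (0.931 + 0.766) / (1 + 0.931·0.766) = 1.6970/1.7131 = 0.9906.
Δ = 1.6970 − 0.9906 = 0.7064.
(The classical prediction exceeds c; the relativistic result does not.)

Δ = 0.706c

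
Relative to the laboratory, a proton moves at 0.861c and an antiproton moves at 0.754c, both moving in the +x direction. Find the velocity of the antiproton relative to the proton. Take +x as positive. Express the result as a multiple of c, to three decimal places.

-0.305c

β_A = 0.861, β_B = 0.754.
Transform to A's frame with the inverse velocity-addition law: u' = (u − v)/(1 − uv/c²), taking u = β_B and v = β_A.
u' = (0.754 − 0.861) / (1 − (0.861)(0.754)) = -0.1070/0.3508 = -0.3050.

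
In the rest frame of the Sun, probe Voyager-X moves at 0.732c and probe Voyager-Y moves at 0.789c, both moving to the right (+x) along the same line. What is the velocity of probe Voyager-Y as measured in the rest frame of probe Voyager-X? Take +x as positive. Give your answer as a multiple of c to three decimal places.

β_A = 0.732, β_B = 0.789.
Transform to A's frame with the inverse velocity-addition law: u' = (u − v)/(1 − uv/c²), taking u = β_B and v = β_A.
u' = (0.789 − 0.732) / (1 − (0.732)(0.789)) = 0.0570/0.4225 = 0.1349.

+0.135c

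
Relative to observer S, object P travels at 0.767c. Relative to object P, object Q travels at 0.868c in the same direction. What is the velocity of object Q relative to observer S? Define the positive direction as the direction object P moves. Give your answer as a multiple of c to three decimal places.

With v = 0.767 and u' = 0.868 (in units of c),
u = (u' + v)/(1 + u'v/c²):
u = (0.868 + 0.767) / (1 + 0.868·0.767) = 1.6350/1.6658 = 0.9815

0.982c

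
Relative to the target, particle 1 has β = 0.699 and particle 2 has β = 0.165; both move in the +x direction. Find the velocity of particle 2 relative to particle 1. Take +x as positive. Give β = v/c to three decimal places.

β = -0.604

β_A = 0.699, β_B = 0.165.
Transform to A's frame with the inverse velocity-addition law: u' = (u − v)/(1 − uv/c²), taking u = β_B and v = β_A.
u' = (0.165 − 0.699) / (1 − (0.699)(0.165)) = -0.5340/0.8847 = -0.6036.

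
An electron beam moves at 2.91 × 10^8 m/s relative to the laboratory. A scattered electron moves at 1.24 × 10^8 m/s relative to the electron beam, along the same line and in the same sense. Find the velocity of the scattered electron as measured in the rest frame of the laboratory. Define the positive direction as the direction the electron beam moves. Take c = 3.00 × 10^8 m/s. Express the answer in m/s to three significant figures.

In units of c (dividing by 3.00 × 10^8 m/s): v = 0.970, u' = 0.413.
u = (u' + v)/(1 + u'v/c²):
u = (0.413 + 0.970) / (1 + 0.413·0.970) = 1.3833/1.4009 = 0.9874
Converting back: u = 0.9874 × 3.00 × 10^8 m/s.

2.96 × 10^8 m/s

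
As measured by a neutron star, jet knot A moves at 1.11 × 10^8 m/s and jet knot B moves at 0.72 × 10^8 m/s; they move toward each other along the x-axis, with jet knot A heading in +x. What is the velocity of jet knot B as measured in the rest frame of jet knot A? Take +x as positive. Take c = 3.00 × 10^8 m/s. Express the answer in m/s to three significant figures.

β_A = 0.370, β_B = -0.240 (dividing each by c = 3.00 × 10^8 m/s).
Transform to A's frame with the inverse velocity-addition law: u' = (u − v)/(1 − uv/c²), taking u = β_B and v = β_A.
u' = (-0.240 − 0.370) / (1 − (0.370)(-0.240)) = -0.6100/1.0888 = -0.5602.
u' = -0.5602 × 3.00 × 10^8 m/s.

-1.68 × 10^8 m/s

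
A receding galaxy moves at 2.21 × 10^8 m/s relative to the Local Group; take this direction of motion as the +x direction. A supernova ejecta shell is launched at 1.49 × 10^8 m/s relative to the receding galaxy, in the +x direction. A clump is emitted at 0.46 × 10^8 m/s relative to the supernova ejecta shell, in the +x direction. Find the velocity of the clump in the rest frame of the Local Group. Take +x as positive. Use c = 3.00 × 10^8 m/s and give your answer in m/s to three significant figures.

Apply u = (u' + v)/(1 + u'v/c²) successively, working outward toward the Local Group.
(Dividing each given speed by c = 3.00 × 10^8 m/s to work in units of c.)
Start: velocity of the receding galaxy relative to the Local Group = 0.7367c.
Compose with the supernova ejecta shell (u' = 0.497 in the receding galaxy frame): u_1 = (0.497 + 0.737) / (1 + 0.497·0.737) = 1.2333/1.3659 = 0.9030.
Compose with the clump (u' = 0.153 in the supernova ejecta shell frame): u_2 = (0.153 + 0.903) / (1 + 0.153·0.903) = 1.0563/1.1385 = 0.9278.
So u = 0.9278 × 3.00 × 10^8 m/s.

2.78 × 10^8 m/s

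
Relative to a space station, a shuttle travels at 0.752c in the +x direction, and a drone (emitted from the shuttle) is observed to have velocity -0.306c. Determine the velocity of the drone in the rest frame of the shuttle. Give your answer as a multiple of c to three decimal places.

Invert the composition law: u' = (u − v)/(1 − uv/c²).
u' = (-0.306 − 0.752) / (1 − (-0.306)(0.752)) = -1.0580/1.2301 = -0.8601.

-0.860c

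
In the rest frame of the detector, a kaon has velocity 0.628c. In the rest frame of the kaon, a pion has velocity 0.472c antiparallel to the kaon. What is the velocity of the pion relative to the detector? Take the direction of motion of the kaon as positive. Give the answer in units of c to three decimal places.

+0.222c

With v = 0.628 and u' = -0.472 (in units of c),
u = (u' + v)/(1 + u'v/c²):
u = (-0.472 + 0.628) / (1 + (-0.472)·0.628) = 0.1560/0.7036 = 0.2217
(Galilean addition would give +0.156c.)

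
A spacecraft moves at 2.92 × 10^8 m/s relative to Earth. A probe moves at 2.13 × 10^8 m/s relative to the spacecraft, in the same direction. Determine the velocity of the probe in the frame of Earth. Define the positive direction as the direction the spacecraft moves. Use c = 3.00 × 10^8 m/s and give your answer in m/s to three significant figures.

In units of c (dividing by 3.00 × 10^8 m/s): v = 0.973, u' = 0.710.
u = (u' + v)/(1 + u'v/c²):
u = (0.710 + 0.973) / (1 + 0.710·0.973) = 1.6833/1.6911 = 0.9954
Converting back: u = 0.9954 × 3.00 × 10^8 m/s.

2.99 × 10^8 m/s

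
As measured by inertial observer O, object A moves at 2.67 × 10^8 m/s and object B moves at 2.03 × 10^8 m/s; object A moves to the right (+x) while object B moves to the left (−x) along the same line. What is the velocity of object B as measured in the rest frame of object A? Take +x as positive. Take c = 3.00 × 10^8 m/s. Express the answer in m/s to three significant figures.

-2.93 × 10^8 m/s

β_A = 0.890, β_B = -0.677 (dividing each by c = 3.00 × 10^8 m/s).
Transform to A's frame with the inverse velocity-addition law: u' = (u − v)/(1 − uv/c²), taking u = β_B and v = β_A.
u' = (-0.677 − 0.890) / (1 − (0.890)(-0.677)) = -1.5667/1.6022 = -0.9778.
u' = -0.9778 × 3.00 × 10^8 m/s.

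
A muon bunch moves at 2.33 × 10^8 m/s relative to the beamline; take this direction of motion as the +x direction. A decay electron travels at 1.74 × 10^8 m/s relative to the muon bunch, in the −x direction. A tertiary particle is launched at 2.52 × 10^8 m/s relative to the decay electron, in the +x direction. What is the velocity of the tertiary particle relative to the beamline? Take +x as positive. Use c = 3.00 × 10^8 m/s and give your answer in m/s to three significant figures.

Apply u = (u' + v)/(1 + u'v/c²) successively, working outward toward the beamline.
(Dividing each given speed by c = 3.00 × 10^8 m/s to work in units of c.)
Start: velocity of the muon bunch relative to the beamline = 0.7767c.
Compose with the decay electron (u' = -0.580 in the muon bunch frame): u_1 = (-0.580 + 0.777) / (1 + (-0.580)·0.777) = 0.1967/0.5495 = 0.3579.
Compose with the tertiary particle (u' = 0.840 in the decay electron frame): u_2 = (0.840 + 0.358) / (1 + 0.840·0.358) = 1.1979/1.3006 = 0.9210.
So u = 0.9210 × 3.00 × 10^8 m/s.

+2.76 × 10^8 m/s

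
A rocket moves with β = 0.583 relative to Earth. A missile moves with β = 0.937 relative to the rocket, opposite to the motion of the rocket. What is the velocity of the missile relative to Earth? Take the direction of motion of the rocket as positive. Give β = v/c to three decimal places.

β = -0.780

With v = 0.583 and u' = -0.937 (in units of c),
u = (u' + v)/(1 + u'v/c²):
u = (-0.937 + 0.583) / (1 + (-0.937)·0.583) = -0.3540/0.4537 = -0.7802
(Galilean addition would give -0.354c.)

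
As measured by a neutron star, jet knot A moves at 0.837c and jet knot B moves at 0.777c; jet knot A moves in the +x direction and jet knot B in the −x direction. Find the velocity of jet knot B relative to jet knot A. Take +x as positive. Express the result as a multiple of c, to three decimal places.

-0.978c

β_A = 0.837, β_B = -0.777.
Transform to A's frame with the inverse velocity-addition law: u' = (u − v)/(1 − uv/c²), taking u = β_B and v = β_A.
u' = (-0.777 − 0.837) / (1 − (0.837)(-0.777)) = -1.6140/1.6503 = -0.9780.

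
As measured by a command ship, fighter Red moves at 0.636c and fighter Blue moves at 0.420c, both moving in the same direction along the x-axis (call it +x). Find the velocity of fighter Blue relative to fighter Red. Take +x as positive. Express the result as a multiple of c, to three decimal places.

β_A = 0.636, β_B = 0.420.
Transform to A's frame with the inverse velocity-addition law: u' = (u − v)/(1 − uv/c²), taking u = β_B and v = β_A.
u' = (0.420 − 0.636) / (1 − (0.636)(0.420)) = -0.2160/0.7329 = -0.2947.

-0.295c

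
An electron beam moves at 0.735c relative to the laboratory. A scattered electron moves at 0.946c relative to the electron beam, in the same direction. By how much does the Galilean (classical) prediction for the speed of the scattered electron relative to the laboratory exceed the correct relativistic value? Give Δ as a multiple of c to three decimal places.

Δ = 0.689c

Galilean: u_cl = 0.946 + 0.735 = 1.6810.
Relativistic: u_rel = (0.946 + 0.735) / (1 + 0.946·0.735) = 1.6810/1.6953 = 0.9916.
Δ = 1.6810 − 0.9916 = 0.6894.
(The classical prediction exceeds c; the relativistic result does not.)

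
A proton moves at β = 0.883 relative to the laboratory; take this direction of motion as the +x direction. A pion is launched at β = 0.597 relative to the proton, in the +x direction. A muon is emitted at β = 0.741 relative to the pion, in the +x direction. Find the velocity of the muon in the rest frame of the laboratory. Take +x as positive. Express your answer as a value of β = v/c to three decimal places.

Apply u = (u' + v)/(1 + u'v/c²) successively, working outward toward the laboratory.
Start: velocity of the proton relative to the laboratory = 0.8830c.
Compose with the pion (u' = 0.597 in the proton frame): u_1 = (0.597 + 0.883) / (1 + 0.597·0.883) = 1.4800/1.5272 = 0.9691.
Compose with the muon (u' = 0.741 in the pion frame): u_2 = (0.741 + 0.969) / (1 + 0.741·0.969) = 1.7101/1.7181 = 0.9953.

β = 0.995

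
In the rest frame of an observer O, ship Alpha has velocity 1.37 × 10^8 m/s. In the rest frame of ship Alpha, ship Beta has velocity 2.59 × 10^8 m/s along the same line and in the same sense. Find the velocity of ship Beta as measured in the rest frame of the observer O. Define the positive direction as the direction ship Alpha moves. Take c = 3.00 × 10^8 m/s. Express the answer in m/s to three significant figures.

2.84 × 10^8 m/s

In units of c (dividing by 3.00 × 10^8 m/s): v = 0.457, u' = 0.863.
u = (u' + v)/(1 + u'v/c²):
u = (0.863 + 0.457) / (1 + 0.863·0.457) = 1.3200/1.3943 = 0.9467
(Galilean addition would give +1.320c, exceeding c.)
Converting back: u = 0.9467 × 3.00 × 10^8 m/s.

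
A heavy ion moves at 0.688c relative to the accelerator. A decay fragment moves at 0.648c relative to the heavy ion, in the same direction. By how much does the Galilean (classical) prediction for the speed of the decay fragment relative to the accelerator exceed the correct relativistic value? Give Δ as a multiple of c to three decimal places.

Δ = 0.412c

Galilean: u_cl = 0.648 + 0.688 = 1.3360.
Relativistic: u_rel = (0.648 + 0.688) / (1 + 0.648·0.688) = 1.3360/1.4458 = 0.9240.
Δ = 1.3360 − 0.9240 = 0.4120.
(The classical prediction exceeds c; the relativistic result does not.)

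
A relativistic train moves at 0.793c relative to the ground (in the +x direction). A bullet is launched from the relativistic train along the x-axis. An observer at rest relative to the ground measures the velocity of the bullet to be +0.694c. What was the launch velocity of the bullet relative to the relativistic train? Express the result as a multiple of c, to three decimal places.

-0.220c

Invert the composition law: u' = (u − v)/(1 − uv/c²).
u' = (0.694 − 0.793) / (1 − (0.694)(0.793)) = -0.0990/0.4497 = -0.2202.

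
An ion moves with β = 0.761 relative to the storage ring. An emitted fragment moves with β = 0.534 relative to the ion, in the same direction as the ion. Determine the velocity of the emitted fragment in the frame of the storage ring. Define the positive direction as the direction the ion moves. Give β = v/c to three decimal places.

β = 0.921

With v = 0.761 and u' = 0.534 (in units of c),
u = (u' + v)/(1 + u'v/c²):
u = (0.534 + 0.761) / (1 + 0.534·0.761) = 1.2950/1.4064 = 0.9208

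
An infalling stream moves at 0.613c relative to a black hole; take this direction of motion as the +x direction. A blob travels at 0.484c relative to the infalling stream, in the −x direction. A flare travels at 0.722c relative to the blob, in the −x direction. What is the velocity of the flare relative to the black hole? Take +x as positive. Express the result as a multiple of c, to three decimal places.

Apply u = (u' + v)/(1 + u'v/c²) successively, working outward toward the black hole.
Start: velocity of the infalling stream relative to the black hole = 0.6130c.
Compose with the blob (u' = -0.484 in the infalling stream frame): u_1 = (-0.484 + 0.613) / (1 + (-0.484)·0.613) = 0.1290/0.7033 = 0.1834.
Compose with the flare (u' = -0.722 in the blob frame): u_2 = (-0.722 + 0.183) / (1 + (-0.722)·0.183) = -0.5386/0.8676 = -0.6208.

-0.621c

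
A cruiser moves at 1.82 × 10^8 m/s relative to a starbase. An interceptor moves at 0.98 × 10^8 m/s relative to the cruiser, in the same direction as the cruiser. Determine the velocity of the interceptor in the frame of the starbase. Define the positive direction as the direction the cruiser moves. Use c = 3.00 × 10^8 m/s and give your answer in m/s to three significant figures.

In units of c (dividing by 3.00 × 10^8 m/s): v = 0.607, u' = 0.327.
u = (u' + v)/(1 + u'v/c²):
u = (0.327 + 0.607) / (1 + 0.327·0.607) = 0.9333/1.1982 = 0.7790
(Galilean addition would give +0.933c.)
Converting back: u = 0.7790 × 3.00 × 10^8 m/s.

2.34 × 10^8 m/s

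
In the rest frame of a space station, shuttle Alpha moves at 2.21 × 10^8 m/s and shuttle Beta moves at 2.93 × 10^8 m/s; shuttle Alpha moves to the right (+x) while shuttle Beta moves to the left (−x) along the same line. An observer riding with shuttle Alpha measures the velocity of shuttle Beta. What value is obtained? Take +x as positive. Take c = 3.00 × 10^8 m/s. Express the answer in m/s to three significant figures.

-2.99 × 10^8 m/s

β_A = 0.737, β_B = -0.977 (dividing each by c = 3.00 × 10^8 m/s).
Transform to A's frame with the inverse velocity-addition law: u' = (u − v)/(1 − uv/c²), taking u = β_B and v = β_A.
u' = (-0.977 − 0.737) / (1 − (0.737)(-0.977)) = -1.7133/1.7195 = -0.9964.
u' = -0.9964 × 3.00 × 10^8 m/s.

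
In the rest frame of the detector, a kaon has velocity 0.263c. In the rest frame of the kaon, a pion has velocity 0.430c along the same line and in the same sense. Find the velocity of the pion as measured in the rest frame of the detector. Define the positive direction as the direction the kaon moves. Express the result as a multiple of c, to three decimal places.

0.623c

With v = 0.263 and u' = 0.430 (in units of c),
u = (u' + v)/(1 + u'v/c²):
u = (0.430 + 0.263) / (1 + 0.430·0.263) = 0.6930/1.1131 = 0.6226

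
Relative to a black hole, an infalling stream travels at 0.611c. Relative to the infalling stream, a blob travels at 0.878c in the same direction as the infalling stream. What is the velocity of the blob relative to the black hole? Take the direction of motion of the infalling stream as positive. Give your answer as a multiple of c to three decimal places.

With v = 0.611 and u' = 0.878 (in units of c),
u = (u' + v)/(1 + u'v/c²):
u = (0.878 + 0.611) / (1 + 0.878·0.611) = 1.4890/1.5365 = 0.9691

0.969c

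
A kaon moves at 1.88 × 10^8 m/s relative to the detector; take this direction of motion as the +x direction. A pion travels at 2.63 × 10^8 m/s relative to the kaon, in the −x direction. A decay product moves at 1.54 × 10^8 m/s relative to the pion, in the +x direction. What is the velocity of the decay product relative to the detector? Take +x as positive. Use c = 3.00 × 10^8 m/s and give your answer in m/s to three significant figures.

Apply u = (u' + v)/(1 + u'v/c²) successively, working outward toward the detector.
(Dividing each given speed by c = 3.00 × 10^8 m/s to work in units of c.)
Start: velocity of the kaon relative to the detector = 0.6267c.
Compose with the pion (u' = -0.877 in the kaon frame): u_1 = (-0.877 + 0.627) / (1 + (-0.877)·0.627) = -0.2500/0.4506 = -0.5548.
Compose with the decay product (u' = 0.513 in the pion frame): u_2 = (0.513 + (-0.555)) / (1 + 0.513·(-0.555)) = -0.0415/0.7152 = -0.0580.
So u = -0.0580 × 3.00 × 10^8 m/s.

-1.74 × 10^7 m/s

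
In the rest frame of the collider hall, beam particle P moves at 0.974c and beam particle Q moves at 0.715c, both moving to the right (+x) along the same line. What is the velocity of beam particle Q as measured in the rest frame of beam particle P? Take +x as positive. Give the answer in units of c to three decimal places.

β_A = 0.974, β_B = 0.715.
Transform to A's frame with the inverse velocity-addition law: u' = (u − v)/(1 − uv/c²), taking u = β_B and v = β_A.
u' = (0.715 − 0.974) / (1 − (0.974)(0.715)) = -0.2590/0.3036 = -0.8531.

-0.853c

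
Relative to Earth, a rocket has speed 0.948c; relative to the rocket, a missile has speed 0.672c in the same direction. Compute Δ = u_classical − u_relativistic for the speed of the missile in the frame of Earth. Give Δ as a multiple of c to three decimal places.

Δ = 0.630c

Galilean: u_cl = 0.672 + 0.948 = 1.6200.
Relativistic: u_rel = (0.672 + 0.948) / (1 + 0.672·0.948) = 1.6200/1.6371 = 0.9896.
Δ = 1.6200 − 0.9896 = 0.6304.
(The classical prediction exceeds c; the relativistic result does not.)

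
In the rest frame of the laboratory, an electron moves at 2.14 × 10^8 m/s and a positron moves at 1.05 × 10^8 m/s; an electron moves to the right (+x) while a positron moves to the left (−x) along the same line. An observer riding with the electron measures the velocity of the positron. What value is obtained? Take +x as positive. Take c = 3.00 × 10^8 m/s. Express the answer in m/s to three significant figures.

β_A = 0.713, β_B = -0.350 (dividing each by c = 3.00 × 10^8 m/s).
Transform to A's frame with the inverse velocity-addition law: u' = (u − v)/(1 − uv/c²), taking u = β_B and v = β_A.
u' = (-0.350 − 0.713) / (1 − (0.713)(-0.350)) = -1.0633/1.2497 = -0.8509.
u' = -0.8509 × 3.00 × 10^8 m/s.

-2.55 × 10^8 m/s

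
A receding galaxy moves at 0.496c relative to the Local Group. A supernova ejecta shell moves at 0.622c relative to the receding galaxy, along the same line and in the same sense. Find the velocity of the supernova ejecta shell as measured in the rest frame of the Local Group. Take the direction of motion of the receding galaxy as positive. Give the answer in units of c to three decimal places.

With v = 0.496 and u' = 0.622 (in units of c),
u = (u' + v)/(1 + u'v/c²):
u = (0.622 + 0.496) / (1 + 0.622·0.496) = 1.1180/1.3085 = 0.8544

0.854c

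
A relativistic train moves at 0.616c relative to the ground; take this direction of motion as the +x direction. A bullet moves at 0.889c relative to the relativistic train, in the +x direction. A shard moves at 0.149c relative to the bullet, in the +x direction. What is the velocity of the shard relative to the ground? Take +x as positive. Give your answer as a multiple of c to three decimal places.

Apply u = (u' + v)/(1 + u'v/c²) successively, working outward toward the ground.
Start: velocity of the relativistic train relative to the ground = 0.6160c.
Compose with the bullet (u' = 0.889 in the relativistic train frame): u_1 = (0.889 + 0.616) / (1 + 0.889·0.616) = 1.5050/1.5476 = 0.9725.
Compose with the shard (u' = 0.149 in the bullet frame): u_2 = (0.149 + 0.972) / (1 + 0.149·0.972) = 1.1215/1.1449 = 0.9795.

0.980c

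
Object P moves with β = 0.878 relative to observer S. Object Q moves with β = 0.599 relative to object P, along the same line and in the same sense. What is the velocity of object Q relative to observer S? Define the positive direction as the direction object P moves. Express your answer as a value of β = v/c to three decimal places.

With v = 0.878 and u' = 0.599 (in units of c),
u = (u' + v)/(1 + u'v/c²):
u = (0.599 + 0.878) / (1 + 0.599·0.878) = 1.4770/1.5259 = 0.9679
(Galilean addition would give +1.477c, exceeding c.)

β = 0.968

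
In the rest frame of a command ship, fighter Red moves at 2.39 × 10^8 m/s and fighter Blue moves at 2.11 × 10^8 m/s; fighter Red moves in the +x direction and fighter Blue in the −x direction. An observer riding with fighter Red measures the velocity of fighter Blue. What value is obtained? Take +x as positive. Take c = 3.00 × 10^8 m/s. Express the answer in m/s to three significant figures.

-2.88 × 10^8 m/s

β_A = 0.797, β_B = -0.703 (dividing each by c = 3.00 × 10^8 m/s).
Transform to A's frame with the inverse velocity-addition law: u' = (u − v)/(1 − uv/c²), taking u = β_B and v = β_A.
u' = (-0.703 − 0.797) / (1 − (0.797)(-0.703)) = -1.5000/1.5603 = -0.9613.
u' = -0.9613 × 3.00 × 10^8 m/s.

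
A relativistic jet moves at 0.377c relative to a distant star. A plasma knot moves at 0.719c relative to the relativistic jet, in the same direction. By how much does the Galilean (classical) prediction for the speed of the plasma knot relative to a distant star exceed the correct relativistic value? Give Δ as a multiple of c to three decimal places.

Galilean: u_cl = 0.719 + 0.377 = 1.0960.
Relativistic: u_rel = (0.719 + 0.377) / (1 + 0.719·0.377) = 1.0960/1.2711 = 0.8623.
Δ = 1.0960 − 0.8623 = 0.2337.
(The classical prediction exceeds c; the relativistic result does not.)

Δ = 0.234c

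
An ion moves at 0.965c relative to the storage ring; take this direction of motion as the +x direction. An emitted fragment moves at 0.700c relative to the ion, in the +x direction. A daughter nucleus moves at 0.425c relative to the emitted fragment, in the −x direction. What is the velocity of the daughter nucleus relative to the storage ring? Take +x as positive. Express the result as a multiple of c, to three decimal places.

+0.985c

Apply u = (u' + v)/(1 + u'v/c²) successively, working outward toward the storage ring.
Start: velocity of the ion relative to the storage ring = 0.9650c.
Compose with the emitted fragment (u' = 0.700 in the ion frame): u_1 = (0.700 + 0.965) / (1 + 0.700·0.965) = 1.6650/1.6755 = 0.9937.
Compose with the daughter nucleus (u' = -0.425 in the emitted fragment frame): u_2 = (-0.425 + 0.994) / (1 + (-0.425)·0.994) = 0.5687/0.5777 = 0.9845.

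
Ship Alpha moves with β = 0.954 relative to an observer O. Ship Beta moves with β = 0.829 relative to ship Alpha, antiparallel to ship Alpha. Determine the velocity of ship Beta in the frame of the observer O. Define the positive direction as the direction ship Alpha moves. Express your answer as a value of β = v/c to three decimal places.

With v = 0.954 and u' = -0.829 (in units of c),
u = (u' + v)/(1 + u'v/c²):
u = (-0.829 + 0.954) / (1 + (-0.829)·0.954) = 0.1250/0.2091 = 0.5977
(Galilean addition would give +0.125c.)

β = +0.598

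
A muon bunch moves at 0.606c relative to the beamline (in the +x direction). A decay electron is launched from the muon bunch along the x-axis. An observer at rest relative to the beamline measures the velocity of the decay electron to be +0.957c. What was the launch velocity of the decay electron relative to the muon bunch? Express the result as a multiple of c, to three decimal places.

+0.836c

Invert the composition law: u' = (u − v)/(1 − uv/c²).
u' = (0.957 − 0.606) / (1 − (0.957)(0.606)) = 0.3510/0.4201 = 0.8356.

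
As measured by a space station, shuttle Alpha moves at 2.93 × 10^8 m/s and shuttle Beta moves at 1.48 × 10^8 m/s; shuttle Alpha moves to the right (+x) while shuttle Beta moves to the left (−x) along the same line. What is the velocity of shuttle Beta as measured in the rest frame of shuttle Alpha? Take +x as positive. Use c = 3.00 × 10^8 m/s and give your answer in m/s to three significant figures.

β_A = 0.977, β_B = -0.493 (dividing each by c = 3.00 × 10^8 m/s).
Transform to A's frame with the inverse velocity-addition law: u' = (u − v)/(1 − uv/c²), taking u = β_B and v = β_A.
u' = (-0.493 − 0.977) / (1 − (0.977)(-0.493)) = -1.4700/1.4818 = -0.9920.
u' = -0.9920 × 3.00 × 10^8 m/s.

-2.98 × 10^8 m/s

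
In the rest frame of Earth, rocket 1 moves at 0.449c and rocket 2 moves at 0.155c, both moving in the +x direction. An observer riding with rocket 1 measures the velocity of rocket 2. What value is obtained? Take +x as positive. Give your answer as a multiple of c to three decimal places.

-0.316c

β_A = 0.449, β_B = 0.155.
Transform to A's frame with the inverse velocity-addition law: u' = (u − v)/(1 − uv/c²), taking u = β_B and v = β_A.
u' = (0.155 − 0.449) / (1 − (0.449)(0.155)) = -0.2940/0.9304 = -0.3160.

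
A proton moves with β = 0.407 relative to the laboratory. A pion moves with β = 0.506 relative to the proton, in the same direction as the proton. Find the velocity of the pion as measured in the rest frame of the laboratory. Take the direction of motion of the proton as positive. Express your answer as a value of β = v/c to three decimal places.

β = 0.757

With v = 0.407 and u' = 0.506 (in units of c),
u = (u' + v)/(1 + u'v/c²):
u = (0.506 + 0.407) / (1 + 0.506·0.407) = 0.9130/1.2059 = 0.7571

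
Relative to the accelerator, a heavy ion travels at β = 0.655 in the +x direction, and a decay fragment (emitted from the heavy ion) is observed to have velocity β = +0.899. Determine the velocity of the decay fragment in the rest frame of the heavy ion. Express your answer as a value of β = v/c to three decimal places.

β = +0.593

Invert the composition law: u' = (u − v)/(1 − uv/c²).
u' = (0.899 − 0.655) / (1 − (0.899)(0.655)) = 0.2440/0.4112 = 0.5935.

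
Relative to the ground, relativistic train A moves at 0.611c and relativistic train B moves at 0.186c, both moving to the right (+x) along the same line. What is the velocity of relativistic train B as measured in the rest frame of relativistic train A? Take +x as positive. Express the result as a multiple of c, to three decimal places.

β_A = 0.611, β_B = 0.186.
Transform to A's frame with the inverse velocity-addition law: u' = (u − v)/(1 − uv/c²), taking u = β_B and v = β_A.
u' = (0.186 − 0.611) / (1 − (0.611)(0.186)) = -0.4250/0.8864 = -0.4795.

-0.479c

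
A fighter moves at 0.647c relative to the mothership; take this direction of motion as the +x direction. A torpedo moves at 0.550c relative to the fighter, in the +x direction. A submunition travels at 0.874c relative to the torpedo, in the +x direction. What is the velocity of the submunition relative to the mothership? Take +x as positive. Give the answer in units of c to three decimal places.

0.992c

Apply u = (u' + v)/(1 + u'v/c²) successively, working outward toward the mothership.
Start: velocity of the fighter relative to the mothership = 0.6470c.
Compose with the torpedo (u' = 0.550 in the fighter frame): u_1 = (0.550 + 0.647) / (1 + 0.550·0.647) = 1.1970/1.3558 = 0.8828.
Compose with the submunition (u' = 0.874 in the torpedo frame): u_2 = (0.874 + 0.883) / (1 + 0.874·0.883) = 1.7568/1.7716 = 0.9917.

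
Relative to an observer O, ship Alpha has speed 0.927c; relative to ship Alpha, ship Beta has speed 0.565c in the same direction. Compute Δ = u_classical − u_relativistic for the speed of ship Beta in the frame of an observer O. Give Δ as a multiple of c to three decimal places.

Δ = 0.513c

Galilean: u_cl = 0.565 + 0.927 = 1.4920.
Relativistic: u_rel = (0.565 + 0.927) / (1 + 0.565·0.927) = 1.4920/1.5238 = 0.9792.
Δ = 1.4920 − 0.9792 = 0.5128.
(The classical prediction exceeds c; the relativistic result does not.)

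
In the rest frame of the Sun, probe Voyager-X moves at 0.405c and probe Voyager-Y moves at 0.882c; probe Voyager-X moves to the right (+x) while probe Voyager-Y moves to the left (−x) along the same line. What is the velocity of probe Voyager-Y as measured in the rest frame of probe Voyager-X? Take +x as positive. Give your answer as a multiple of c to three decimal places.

β_A = 0.405, β_B = -0.882.
Transform to A's frame with the inverse velocity-addition law: u' = (u − v)/(1 − uv/c²), taking u = β_B and v = β_A.
u' = (-0.882 − 0.405) / (1 − (0.405)(-0.882)) = -1.2870/1.3572 = -0.9483.

-0.948c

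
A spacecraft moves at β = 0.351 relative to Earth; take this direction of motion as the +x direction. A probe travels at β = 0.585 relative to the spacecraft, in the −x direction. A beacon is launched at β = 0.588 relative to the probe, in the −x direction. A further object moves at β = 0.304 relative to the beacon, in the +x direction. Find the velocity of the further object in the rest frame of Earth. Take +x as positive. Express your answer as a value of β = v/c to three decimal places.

Apply u = (u' + v)/(1 + u'v/c²) successively, working outward toward Earth.
Start: velocity of the spacecraft relative to Earth = 0.3510c.
Compose with the probe (u' = -0.585 in the spacecraft frame): u_1 = (-0.585 + 0.351) / (1 + (-0.585)·0.351) = -0.2340/0.7947 = -0.2945.
Compose with the beacon (u' = -0.588 in the probe frame): u_2 = (-0.588 + (-0.294)) / (1 + (-0.588)·(-0.294)) = -0.8825/1.1731 = -0.7522.
Compose with the further object (u' = 0.304 in the beacon frame): u_3 = (0.304 + (-0.752)) / (1 + 0.304·(-0.752)) = -0.4482/0.7713 = -0.5811.

β = -0.581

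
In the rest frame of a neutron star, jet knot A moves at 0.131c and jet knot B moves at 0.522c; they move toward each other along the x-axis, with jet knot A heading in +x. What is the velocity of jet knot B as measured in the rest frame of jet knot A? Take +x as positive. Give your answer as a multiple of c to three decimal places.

β_A = 0.131, β_B = -0.522.
Transform to A's frame with the inverse velocity-addition law: u' = (u − v)/(1 − uv/c²), taking u = β_B and v = β_A.
u' = (-0.522 − 0.131) / (1 − (0.131)(-0.522)) = -0.6530/1.0684 = -0.6112.

-0.611c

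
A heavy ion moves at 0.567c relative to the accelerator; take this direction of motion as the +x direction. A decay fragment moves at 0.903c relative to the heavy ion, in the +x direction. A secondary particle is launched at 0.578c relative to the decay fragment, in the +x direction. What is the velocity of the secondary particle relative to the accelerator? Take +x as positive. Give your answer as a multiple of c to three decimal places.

0.992c

Apply u = (u' + v)/(1 + u'v/c²) successively, working outward toward the accelerator.
Start: velocity of the heavy ion relative to the accelerator = 0.5670c.
Compose with the decay fragment (u' = 0.903 in the heavy ion frame): u_1 = (0.903 + 0.567) / (1 + 0.903·0.567) = 1.4700/1.5120 = 0.9722.
Compose with the secondary particle (u' = 0.578 in the decay fragment frame): u_2 = (0.578 + 0.972) / (1 + 0.578·0.972) = 1.5502/1.5619 = 0.9925.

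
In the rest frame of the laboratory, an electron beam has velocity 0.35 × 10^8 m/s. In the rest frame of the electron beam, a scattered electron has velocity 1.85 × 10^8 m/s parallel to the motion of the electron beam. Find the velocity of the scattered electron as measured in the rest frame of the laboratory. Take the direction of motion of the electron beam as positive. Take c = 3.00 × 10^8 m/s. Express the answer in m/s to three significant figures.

2.05 × 10^8 m/s

In units of c (dividing by 3.00 × 10^8 m/s): v = 0.117, u' = 0.617.
u = (u' + v)/(1 + u'v/c²):
u = (0.617 + 0.117) / (1 + 0.617·0.117) = 0.7333/1.0719 = 0.6841
Converting back: u = 0.6841 × 3.00 × 10^8 m/s.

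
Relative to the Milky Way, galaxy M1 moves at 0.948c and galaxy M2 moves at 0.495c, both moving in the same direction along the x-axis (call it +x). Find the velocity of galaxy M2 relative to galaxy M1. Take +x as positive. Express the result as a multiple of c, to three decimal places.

-0.854c

β_A = 0.948, β_B = 0.495.
Transform to A's frame with the inverse velocity-addition law: u' = (u − v)/(1 − uv/c²), taking u = β_B and v = β_A.
u' = (0.495 − 0.948) / (1 − (0.948)(0.495)) = -0.4530/0.5307 = -0.8535.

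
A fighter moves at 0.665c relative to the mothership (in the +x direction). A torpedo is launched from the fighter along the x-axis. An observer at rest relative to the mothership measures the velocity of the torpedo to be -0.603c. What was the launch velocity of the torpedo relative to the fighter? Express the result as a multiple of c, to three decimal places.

Invert the composition law: u' = (u − v)/(1 − uv/c²).
u' = (-0.603 − 0.665) / (1 − (-0.603)(0.665)) = -1.2680/1.4010 = -0.9051.

-0.905c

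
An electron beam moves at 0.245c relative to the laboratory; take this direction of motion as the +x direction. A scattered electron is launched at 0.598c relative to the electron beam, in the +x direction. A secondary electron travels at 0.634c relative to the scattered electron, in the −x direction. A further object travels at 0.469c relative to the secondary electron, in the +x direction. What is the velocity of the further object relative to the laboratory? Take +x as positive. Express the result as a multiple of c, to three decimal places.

+0.605c

Apply u = (u' + v)/(1 + u'v/c²) successively, working outward toward the laboratory.
Start: velocity of the electron beam relative to the laboratory = 0.2450c.
Compose with the scattered electron (u' = 0.598 in the electron beam frame): u_1 = (0.598 + 0.245) / (1 + 0.598·0.245) = 0.8430/1.1465 = 0.7353.
Compose with the secondary electron (u' = -0.634 in the scattered electron frame): u_2 = (-0.634 + 0.735) / (1 + (-0.634)·0.735) = 0.1013/0.5338 = 0.1897.
Compose with the further object (u' = 0.469 in the secondary electron frame): u_3 = (0.469 + 0.190) / (1 + 0.469·0.190) = 0.6587/1.0890 = 0.6049.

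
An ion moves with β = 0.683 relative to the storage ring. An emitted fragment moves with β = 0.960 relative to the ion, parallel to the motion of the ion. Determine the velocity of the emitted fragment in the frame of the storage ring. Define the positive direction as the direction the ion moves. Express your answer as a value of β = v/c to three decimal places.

β = 0.992

With v = 0.683 and u' = 0.960 (in units of c),
u = (u' + v)/(1 + u'v/c²):
u = (0.960 + 0.683) / (1 + 0.960·0.683) = 1.6430/1.6557 = 0.9923
(Galilean addition would give +1.643c, exceeding c.)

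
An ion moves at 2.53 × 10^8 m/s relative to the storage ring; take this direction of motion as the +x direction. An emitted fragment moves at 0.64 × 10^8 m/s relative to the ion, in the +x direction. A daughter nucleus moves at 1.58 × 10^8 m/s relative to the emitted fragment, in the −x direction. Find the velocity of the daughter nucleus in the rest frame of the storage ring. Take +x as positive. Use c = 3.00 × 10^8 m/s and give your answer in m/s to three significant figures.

Apply u = (u' + v)/(1 + u'v/c²) successively, working outward toward the storage ring.
(Dividing each given speed by c = 3.00 × 10^8 m/s to work in units of c.)
Start: velocity of the ion relative to the storage ring = 0.8433c.
Compose with the emitted fragment (u' = 0.213 in the ion frame): u_1 = (0.213 + 0.843) / (1 + 0.213·0.843) = 1.0567/1.1799 = 0.8955.
Compose with the daughter nucleus (u' = -0.527 in the emitted fragment frame): u_2 = (-0.527 + 0.896) / (1 + (-0.527)·0.896) = 0.3689/0.5283 = 0.6982.
So u = 0.6982 × 3.00 × 10^8 m/s.

+2.09 × 10^8 m/s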